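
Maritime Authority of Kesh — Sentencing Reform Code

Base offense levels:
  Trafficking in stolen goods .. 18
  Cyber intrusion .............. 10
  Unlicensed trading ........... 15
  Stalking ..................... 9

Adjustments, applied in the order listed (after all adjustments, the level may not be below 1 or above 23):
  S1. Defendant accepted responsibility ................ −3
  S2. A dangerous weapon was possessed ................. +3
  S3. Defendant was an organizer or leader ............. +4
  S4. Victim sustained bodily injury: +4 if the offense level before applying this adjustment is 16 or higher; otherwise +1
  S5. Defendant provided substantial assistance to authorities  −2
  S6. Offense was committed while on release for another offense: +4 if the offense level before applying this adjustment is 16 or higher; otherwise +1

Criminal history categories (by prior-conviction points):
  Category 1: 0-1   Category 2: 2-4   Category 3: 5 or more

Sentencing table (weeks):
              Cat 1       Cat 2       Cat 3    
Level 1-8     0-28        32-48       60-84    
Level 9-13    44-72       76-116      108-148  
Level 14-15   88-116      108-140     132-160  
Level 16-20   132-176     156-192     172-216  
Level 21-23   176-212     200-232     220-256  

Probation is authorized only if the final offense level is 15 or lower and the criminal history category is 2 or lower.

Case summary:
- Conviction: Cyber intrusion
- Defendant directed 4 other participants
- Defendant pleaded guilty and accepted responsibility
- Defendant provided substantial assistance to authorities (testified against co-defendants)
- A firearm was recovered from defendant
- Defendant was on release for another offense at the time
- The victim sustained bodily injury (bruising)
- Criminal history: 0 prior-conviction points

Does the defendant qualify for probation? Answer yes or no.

Base offense level for cyber intrusion: 10.
S1 applies: 10 − 3 = 7.
S2 applies: 7 + 3 = 10.
S3 applies: 10 + 4 = 14.
S4 applies (level before this adjustment is 14 < 16, so +1): 14 + 1 = 15.
S5 applies: 15 − 2 = 13.
S6 applies (level before this adjustment is 13 < 16, so +1): 13 + 1 = 14.
Final offense level: 14.
Criminal history: 0 prior points → Category 1 (0-1).
Level 14 falls in the 14-15 band.
Grid: Level 14-15 × Category 1 = 88-116 weeks.
Probation check: level 14 ≤ 15 and category 1 ≤ 2 → eligible.

Yes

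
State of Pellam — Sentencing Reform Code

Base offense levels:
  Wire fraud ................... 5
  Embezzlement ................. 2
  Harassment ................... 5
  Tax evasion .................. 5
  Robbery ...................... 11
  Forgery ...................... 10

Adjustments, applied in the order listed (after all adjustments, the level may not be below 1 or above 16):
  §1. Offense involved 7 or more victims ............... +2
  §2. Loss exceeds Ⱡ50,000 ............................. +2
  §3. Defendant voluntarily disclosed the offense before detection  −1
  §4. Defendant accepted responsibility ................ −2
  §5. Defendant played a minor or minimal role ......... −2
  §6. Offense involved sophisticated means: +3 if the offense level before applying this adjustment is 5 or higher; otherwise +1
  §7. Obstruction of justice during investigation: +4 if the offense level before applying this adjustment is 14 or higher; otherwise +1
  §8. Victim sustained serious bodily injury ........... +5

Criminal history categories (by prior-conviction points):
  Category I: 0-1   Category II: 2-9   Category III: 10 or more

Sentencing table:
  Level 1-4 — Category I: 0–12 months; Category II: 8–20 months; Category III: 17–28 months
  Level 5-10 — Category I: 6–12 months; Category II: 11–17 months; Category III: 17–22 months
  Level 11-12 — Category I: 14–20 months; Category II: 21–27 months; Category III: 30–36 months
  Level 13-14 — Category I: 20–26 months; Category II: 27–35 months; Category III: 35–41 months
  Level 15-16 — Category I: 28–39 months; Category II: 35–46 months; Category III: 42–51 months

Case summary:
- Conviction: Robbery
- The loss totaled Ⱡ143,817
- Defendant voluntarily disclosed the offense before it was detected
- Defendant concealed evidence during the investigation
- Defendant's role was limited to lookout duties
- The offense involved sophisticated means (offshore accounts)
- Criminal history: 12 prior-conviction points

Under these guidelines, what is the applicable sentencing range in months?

Base offense level for robbery: 11.
§1 does not apply.
§2 applies: 11 + 2 = 13.
§3 applies: 13 − 1 = 12.
§5 applies: 12 − 2 = 10.
§6 applies (level before this adjustment is 10 ≥ 5, so +3): 10 + 3 = 13.
§7 applies (level before this adjustment is 13 < 14, so +1): 13 + 1 = 14.
§8 does not apply.
Final offense level: 14.
Criminal history: 12 prior points → Category III (10+).
Level 14 falls in the 13-14 band.
Grid: Level 13-14 × Category III = 35-41 months.

35-41 months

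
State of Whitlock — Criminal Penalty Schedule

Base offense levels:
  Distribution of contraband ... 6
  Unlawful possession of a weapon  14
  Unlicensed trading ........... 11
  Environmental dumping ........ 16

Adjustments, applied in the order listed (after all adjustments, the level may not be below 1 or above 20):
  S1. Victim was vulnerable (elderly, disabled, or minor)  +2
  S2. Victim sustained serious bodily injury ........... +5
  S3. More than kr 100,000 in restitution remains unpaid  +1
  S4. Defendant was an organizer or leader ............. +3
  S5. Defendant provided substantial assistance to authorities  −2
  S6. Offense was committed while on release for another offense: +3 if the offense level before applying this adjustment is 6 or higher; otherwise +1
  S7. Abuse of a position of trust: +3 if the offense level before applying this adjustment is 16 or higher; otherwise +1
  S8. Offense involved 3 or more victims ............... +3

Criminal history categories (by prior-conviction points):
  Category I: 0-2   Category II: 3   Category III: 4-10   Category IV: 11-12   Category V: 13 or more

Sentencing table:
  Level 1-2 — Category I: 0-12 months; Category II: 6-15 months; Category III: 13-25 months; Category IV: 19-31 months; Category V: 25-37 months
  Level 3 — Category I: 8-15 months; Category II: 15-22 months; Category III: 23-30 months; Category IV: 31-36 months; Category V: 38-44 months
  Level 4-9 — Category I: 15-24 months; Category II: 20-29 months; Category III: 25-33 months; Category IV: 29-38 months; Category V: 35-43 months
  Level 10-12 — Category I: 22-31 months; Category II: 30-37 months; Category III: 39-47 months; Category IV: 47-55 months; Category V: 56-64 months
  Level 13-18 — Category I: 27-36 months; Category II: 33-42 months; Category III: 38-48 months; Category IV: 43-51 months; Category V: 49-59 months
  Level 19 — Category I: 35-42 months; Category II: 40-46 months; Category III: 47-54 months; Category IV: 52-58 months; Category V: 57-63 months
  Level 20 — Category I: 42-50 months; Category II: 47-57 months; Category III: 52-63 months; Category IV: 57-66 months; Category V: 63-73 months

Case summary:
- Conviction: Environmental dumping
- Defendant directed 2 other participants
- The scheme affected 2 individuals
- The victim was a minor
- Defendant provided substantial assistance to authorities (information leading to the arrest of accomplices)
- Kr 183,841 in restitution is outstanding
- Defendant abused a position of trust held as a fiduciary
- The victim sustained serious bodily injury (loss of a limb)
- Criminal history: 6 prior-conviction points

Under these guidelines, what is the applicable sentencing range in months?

52-63 months

Base offense level for environmental dumping: 16.
S1 applies: 16 + 2 = 18.
S2 applies: 18 + 5 = 23.
S3 applies: 23 + 1 = 24.
S4 applies: 24 + 3 = 27.
S5 applies: 27 − 2 = 25.
S6 does not apply.
S7 applies (level before this adjustment is 25 ≥ 16, so +3): 25 + 3 = 28.
Level 28 exceeds the maximum of 20; capped at 20.
Final offense level: 20.
Criminal history: 6 prior points → Category III (4-10).
Level 20 falls in the 20 band.
Grid: Level 20 × Category III = 52-63 months.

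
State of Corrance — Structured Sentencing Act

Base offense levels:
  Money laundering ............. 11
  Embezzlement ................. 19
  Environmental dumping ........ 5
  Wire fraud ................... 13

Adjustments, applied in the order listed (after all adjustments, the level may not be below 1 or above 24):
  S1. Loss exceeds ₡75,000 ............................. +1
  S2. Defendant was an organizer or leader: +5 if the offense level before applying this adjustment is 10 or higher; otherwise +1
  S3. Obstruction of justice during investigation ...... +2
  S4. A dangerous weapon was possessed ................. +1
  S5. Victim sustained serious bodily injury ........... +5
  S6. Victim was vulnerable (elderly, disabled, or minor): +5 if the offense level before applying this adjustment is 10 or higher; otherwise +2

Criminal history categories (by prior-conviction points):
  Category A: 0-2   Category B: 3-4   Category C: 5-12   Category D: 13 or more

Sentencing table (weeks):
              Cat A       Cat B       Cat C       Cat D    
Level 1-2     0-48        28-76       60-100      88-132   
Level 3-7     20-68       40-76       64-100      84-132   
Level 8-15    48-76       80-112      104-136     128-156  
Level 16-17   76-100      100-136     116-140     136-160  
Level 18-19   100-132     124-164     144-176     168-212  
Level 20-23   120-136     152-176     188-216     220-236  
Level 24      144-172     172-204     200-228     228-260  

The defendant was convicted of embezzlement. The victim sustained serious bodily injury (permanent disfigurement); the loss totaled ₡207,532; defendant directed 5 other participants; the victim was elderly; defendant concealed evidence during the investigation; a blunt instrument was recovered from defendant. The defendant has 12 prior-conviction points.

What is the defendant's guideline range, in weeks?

Base offense level for embezzlement: 19.
S1 applies: 19 + 1 = 20.
S2 applies (level before this adjustment is 20 ≥ 10, so +5): 20 + 5 = 25.
S3 applies: 25 + 2 = 27.
S4 applies: 27 + 1 = 28.
S5 applies: 28 + 5 = 33.
S6 applies (level before this adjustment is 33 ≥ 10, so +5): 33 + 5 = 38.
Level 38 exceeds the maximum of 24; capped at 24.
Final offense level: 24.
Criminal history: 12 prior points → Category C (5-12).
Level 24 falls in the 24 band.
Grid: Level 24 × Category C = 200-228 weeks.

200-228 weeks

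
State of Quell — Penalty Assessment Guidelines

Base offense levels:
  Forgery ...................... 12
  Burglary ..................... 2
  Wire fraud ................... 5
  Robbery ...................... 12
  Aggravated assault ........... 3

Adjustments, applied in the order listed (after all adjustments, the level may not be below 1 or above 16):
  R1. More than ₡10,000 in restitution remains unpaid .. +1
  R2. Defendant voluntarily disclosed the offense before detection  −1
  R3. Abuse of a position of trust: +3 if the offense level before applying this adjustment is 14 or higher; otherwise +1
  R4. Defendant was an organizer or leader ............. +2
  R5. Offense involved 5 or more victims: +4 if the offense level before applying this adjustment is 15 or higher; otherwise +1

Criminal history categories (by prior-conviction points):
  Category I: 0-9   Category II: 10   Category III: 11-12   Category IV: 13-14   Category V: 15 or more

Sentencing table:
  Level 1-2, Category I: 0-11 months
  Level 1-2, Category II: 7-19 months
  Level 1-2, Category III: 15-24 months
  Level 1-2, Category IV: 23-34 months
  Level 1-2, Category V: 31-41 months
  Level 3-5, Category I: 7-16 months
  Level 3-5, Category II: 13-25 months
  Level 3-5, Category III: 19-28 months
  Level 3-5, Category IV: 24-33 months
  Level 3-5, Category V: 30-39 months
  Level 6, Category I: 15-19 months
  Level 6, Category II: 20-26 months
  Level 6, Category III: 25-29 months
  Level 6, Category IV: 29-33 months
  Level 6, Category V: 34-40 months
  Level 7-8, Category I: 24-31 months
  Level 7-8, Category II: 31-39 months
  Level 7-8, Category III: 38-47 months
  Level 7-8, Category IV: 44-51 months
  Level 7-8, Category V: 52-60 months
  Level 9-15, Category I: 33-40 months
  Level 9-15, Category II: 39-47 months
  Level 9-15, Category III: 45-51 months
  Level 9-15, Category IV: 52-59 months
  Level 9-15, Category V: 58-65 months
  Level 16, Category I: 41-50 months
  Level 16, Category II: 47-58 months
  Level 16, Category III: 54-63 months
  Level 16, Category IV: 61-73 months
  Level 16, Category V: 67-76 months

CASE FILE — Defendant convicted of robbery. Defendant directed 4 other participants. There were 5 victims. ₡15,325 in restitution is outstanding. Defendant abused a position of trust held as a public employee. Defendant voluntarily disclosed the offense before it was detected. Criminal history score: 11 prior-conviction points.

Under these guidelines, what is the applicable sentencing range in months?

54-63 months

Base offense level for robbery: 12.
R1 applies: 12 + 1 = 13.
R2 applies: 13 − 1 = 12.
R3 applies (level before this adjustment is 12 < 14, so +1): 12 + 1 = 13.
R4 applies: 13 + 2 = 15.
R5 applies (level before this adjustment is 15 ≥ 15, so +4): 15 + 4 = 19.
Level 19 exceeds the maximum of 16; capped at 16.
Final offense level: 16.
Criminal history: 11 prior points → Category III (11-12).
Level 16 falls in the 16 band.
Grid: Level 16 × Category III = 54-63 months.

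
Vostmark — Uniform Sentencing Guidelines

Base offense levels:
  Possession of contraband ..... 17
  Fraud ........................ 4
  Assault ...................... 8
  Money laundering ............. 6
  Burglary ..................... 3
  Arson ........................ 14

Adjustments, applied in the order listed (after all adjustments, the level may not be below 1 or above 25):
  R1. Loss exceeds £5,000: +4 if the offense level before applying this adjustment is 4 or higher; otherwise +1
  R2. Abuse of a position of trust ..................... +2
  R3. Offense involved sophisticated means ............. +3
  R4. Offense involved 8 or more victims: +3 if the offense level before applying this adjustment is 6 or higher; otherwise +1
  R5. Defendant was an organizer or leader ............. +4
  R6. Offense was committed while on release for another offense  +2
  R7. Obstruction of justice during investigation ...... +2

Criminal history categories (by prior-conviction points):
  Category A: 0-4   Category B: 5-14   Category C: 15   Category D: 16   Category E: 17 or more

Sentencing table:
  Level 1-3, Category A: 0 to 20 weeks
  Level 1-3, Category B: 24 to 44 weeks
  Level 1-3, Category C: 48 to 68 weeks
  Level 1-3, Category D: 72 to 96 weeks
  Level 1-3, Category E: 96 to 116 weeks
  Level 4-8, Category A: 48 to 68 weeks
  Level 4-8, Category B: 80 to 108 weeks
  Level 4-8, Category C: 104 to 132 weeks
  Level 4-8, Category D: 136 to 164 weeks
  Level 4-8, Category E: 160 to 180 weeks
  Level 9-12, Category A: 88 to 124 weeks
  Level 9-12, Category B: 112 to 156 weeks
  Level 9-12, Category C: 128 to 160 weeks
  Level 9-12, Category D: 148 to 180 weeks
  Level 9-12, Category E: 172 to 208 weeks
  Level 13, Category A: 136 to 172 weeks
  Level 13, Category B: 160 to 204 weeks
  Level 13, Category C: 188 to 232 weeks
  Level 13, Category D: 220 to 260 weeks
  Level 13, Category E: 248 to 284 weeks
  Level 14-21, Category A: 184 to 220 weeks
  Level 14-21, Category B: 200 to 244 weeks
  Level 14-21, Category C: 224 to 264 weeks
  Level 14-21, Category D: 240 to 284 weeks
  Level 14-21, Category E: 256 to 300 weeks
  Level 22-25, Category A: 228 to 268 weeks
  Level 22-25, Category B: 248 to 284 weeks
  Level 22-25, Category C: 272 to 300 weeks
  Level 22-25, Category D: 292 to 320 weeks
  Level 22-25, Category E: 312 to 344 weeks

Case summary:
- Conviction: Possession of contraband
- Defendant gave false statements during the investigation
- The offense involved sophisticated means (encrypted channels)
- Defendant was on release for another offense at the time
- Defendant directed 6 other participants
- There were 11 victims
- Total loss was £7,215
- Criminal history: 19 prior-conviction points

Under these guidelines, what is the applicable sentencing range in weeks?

Base offense level for possession of contraband: 17.
R1 applies (level before this adjustment is 17 ≥ 4, so +4): 17 + 4 = 21.
R3 applies: 21 + 3 = 24.
R4 applies (level before this adjustment is 24 ≥ 6, so +3): 24 + 3 = 27.
R5 applies: 27 + 4 = 31.
R6 applies: 31 + 2 = 33.
R7 applies: 33 + 2 = 35.
Level 35 exceeds the maximum of 25; capped at 25.
Final offense level: 25.
Criminal history: 19 prior points → Category E (17+).
Level 25 falls in the 22-25 band.
Grid: Level 22-25 × Category E = 312-344 weeks.

312-344 weeks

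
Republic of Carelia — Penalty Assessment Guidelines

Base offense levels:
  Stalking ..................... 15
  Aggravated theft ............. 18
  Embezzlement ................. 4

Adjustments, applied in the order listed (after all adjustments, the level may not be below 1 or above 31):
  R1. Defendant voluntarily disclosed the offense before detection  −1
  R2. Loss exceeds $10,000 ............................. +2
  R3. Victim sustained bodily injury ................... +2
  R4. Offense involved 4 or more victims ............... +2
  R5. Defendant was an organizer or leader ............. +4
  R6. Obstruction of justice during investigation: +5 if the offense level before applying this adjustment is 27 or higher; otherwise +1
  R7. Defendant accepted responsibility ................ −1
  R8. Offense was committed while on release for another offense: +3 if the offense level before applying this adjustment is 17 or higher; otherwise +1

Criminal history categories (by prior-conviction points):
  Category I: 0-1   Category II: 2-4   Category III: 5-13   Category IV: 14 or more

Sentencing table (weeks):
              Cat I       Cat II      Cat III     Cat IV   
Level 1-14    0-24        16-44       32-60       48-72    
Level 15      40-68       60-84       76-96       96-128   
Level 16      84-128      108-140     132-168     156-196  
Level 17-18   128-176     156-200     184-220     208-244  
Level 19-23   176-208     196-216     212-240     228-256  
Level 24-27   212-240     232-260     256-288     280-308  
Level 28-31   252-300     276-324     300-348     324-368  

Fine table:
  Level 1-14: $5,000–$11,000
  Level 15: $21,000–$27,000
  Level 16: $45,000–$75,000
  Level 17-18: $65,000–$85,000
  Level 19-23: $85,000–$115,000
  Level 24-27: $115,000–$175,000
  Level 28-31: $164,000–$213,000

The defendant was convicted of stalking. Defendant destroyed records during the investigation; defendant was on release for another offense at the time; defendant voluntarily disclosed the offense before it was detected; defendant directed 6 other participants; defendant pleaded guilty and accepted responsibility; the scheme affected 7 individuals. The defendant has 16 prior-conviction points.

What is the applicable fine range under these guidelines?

Base offense level for stalking: 15.
R1 applies: 15 − 1 = 14.
R2 does not apply.
R3 does not apply.
R4 applies: 14 + 2 = 16.
R5 applies: 16 + 4 = 20.
R6 applies (level before this adjustment is 20 < 27, so +1): 20 + 1 = 21.
R7 applies: 21 − 1 = 20.
R8 applies (level before this adjustment is 20 ≥ 17, so +3): 20 + 3 = 23.
Final offense level: 23.
Level 23 falls in the 19-23 band.
Fine table: Level 19-23 → $85,000–$115,000.

$85,000–$115,000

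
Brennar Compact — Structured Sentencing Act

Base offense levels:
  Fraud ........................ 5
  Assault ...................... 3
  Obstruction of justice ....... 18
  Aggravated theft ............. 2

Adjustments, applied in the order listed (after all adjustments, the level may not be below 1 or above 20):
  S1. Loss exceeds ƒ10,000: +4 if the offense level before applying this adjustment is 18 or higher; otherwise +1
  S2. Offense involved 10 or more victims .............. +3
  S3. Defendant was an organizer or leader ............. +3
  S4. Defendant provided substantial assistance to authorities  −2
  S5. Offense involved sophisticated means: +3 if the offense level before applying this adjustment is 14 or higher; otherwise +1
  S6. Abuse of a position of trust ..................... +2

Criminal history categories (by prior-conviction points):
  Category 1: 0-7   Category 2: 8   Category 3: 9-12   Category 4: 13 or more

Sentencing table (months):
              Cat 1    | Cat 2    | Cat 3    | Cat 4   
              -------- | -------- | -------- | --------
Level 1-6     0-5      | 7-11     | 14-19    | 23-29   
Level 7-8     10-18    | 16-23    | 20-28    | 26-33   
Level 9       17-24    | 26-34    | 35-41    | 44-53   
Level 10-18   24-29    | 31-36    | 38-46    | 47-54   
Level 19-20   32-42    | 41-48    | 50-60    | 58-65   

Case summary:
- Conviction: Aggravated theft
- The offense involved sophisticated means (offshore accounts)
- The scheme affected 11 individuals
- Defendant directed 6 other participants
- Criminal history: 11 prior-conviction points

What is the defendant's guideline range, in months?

Base offense level for aggravated theft: 2.
S1 does not apply.
S2 applies: 2 + 3 = 5.
S3 applies: 5 + 3 = 8.
S5 applies (level before this adjustment is 8 < 14, so +1): 8 + 1 = 9.
Final offense level: 9.
Criminal history: 11 prior points → Category 3 (9-12).
Level 9 falls in the 9 band.
Grid: Level 9 × Category 3 = 35-41 months.

35-41 months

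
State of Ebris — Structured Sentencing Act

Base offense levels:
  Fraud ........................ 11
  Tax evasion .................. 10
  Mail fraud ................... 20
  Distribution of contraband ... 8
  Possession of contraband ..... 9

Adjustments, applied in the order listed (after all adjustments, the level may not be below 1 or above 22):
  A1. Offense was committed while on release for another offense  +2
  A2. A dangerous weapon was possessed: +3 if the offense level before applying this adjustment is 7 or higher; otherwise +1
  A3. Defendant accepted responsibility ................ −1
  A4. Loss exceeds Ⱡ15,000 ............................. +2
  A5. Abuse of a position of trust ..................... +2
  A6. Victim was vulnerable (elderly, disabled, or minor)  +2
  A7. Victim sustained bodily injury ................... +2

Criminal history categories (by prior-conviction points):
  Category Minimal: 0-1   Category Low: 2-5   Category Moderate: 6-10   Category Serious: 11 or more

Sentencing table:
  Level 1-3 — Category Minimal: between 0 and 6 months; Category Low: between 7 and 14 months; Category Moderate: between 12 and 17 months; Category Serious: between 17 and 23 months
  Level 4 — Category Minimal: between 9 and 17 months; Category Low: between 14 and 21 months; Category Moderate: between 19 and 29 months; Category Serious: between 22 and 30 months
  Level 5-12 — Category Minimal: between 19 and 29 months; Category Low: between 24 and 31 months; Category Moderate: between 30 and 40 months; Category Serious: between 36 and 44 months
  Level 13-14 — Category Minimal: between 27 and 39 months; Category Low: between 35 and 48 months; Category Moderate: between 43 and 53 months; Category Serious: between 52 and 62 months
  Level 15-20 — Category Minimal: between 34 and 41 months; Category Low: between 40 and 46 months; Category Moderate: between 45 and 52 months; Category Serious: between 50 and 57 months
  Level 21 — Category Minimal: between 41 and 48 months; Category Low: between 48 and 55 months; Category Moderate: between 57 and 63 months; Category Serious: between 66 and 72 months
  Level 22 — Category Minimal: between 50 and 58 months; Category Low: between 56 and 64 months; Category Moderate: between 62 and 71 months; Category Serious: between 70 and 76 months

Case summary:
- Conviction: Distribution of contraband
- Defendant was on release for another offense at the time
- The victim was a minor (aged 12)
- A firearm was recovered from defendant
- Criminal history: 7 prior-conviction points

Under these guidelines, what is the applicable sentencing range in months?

Base offense level for distribution of contraband: 8.
A1 applies: 8 + 2 = 10.
A2 applies (level before this adjustment is 10 ≥ 7, so +3): 10 + 3 = 13.
A3 does not apply.
A6 applies: 13 + 2 = 15.
A7 does not apply.
Final offense level: 15.
Criminal history: 7 prior points → Category Moderate (6-10).
Level 15 falls in the 15-20 band.
Grid: Level 15-20 × Category Moderate = 45-52 months.

45-52 months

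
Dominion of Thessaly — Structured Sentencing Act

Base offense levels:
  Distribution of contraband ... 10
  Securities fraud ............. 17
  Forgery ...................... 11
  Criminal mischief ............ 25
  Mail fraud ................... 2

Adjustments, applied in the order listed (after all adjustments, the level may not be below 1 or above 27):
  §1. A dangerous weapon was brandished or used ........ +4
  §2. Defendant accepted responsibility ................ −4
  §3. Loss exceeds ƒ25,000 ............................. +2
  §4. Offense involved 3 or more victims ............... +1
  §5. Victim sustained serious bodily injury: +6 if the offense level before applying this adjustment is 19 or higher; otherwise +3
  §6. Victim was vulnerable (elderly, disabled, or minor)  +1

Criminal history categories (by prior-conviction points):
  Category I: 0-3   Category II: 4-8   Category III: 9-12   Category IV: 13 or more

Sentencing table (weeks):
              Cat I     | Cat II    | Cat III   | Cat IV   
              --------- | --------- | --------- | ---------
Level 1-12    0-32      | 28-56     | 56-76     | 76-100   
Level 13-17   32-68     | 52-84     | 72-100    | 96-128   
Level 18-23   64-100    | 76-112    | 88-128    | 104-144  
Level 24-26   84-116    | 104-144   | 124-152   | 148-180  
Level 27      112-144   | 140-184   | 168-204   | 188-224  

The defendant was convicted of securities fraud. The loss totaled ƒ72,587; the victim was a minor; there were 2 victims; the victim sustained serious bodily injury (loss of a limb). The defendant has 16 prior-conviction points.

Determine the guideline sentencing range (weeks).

148-180 weeks

Base offense level for securities fraud: 17.
§1 does not apply.
§3 applies: 17 + 2 = 19.
§5 applies (level before this adjustment is 19 ≥ 19, so +6): 19 + 6 = 25.
§6 applies: 25 + 1 = 26.
Final offense level: 26.
Criminal history: 16 prior points → Category IV (13+).
Level 26 falls in the 24-26 band.
Grid: Level 24-26 × Category IV = 148-180 weeks.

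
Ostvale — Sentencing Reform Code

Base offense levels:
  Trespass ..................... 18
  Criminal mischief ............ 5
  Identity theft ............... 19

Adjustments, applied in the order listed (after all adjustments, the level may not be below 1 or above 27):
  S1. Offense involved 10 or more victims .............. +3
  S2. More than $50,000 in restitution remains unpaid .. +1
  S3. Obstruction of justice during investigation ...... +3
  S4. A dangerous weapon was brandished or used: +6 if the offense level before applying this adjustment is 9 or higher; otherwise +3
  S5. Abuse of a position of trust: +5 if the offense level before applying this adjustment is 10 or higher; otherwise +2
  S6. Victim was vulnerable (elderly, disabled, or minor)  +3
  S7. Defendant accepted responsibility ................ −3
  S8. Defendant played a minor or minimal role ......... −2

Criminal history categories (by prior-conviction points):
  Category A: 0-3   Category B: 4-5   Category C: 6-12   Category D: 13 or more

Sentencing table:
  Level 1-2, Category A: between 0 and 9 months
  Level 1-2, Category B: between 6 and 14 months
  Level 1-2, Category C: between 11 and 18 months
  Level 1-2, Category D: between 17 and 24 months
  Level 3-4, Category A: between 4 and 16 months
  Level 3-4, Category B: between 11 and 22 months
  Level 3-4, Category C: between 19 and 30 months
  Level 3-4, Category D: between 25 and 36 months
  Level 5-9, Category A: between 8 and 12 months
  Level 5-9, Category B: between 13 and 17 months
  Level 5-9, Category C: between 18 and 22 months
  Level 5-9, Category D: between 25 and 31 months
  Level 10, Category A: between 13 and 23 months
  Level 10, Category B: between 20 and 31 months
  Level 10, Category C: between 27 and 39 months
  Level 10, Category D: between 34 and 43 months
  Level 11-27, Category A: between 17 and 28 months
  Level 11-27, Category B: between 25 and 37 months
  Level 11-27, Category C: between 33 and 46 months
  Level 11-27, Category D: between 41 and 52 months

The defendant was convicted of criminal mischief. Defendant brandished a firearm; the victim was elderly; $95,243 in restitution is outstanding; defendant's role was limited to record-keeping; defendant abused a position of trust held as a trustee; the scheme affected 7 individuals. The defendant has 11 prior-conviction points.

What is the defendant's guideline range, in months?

Base offense level for criminal mischief: 5.
S2 applies: 5 + 1 = 6.
S3 does not apply.
S4 applies (level before this adjustment is 6 < 9, so +3): 6 + 3 = 9.
S5 applies (level before this adjustment is 9 < 10, so +2): 9 + 2 = 11.
S6 applies: 11 + 3 = 14.
S8 applies: 14 − 2 = 12.
Final offense level: 12.
Criminal history: 11 prior points → Category C (6-12).
Level 12 falls in the 11-27 band.
Grid: Level 11-27 × Category C = 33-46 months.

33-46 months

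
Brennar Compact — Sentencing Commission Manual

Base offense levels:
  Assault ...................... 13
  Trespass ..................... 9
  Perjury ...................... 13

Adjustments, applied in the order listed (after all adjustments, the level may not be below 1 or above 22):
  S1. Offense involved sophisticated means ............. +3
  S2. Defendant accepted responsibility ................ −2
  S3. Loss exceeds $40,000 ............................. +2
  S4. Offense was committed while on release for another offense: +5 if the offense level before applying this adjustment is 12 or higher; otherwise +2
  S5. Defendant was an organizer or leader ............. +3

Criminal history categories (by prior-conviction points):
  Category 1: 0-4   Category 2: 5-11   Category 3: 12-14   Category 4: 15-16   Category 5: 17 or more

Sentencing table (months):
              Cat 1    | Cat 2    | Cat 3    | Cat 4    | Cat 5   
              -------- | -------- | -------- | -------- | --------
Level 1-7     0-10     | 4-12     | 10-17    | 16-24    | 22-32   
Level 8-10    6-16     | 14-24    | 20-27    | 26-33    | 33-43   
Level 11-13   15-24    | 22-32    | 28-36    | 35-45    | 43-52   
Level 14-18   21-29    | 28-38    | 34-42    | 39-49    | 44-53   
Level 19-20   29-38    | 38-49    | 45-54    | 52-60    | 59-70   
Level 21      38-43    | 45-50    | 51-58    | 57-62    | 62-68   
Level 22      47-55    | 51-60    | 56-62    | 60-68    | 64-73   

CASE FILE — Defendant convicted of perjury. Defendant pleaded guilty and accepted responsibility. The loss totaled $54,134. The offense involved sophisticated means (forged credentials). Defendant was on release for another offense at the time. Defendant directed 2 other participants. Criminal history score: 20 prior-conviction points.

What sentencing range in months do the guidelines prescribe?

Base offense level for perjury: 13.
S1 applies: 13 + 3 = 16.
S2 applies: 16 − 2 = 14.
S3 applies: 14 + 2 = 16.
S4 applies (level before this adjustment is 16 ≥ 12, so +5): 16 + 5 = 21.
S5 applies: 21 + 3 = 24.
Level 24 exceeds the maximum of 22; capped at 22.
Final offense level: 22.
Criminal history: 20 prior points → Category 5 (17+).
Level 22 falls in the 22 band.
Grid: Level 22 × Category 5 = 64-73 months.

64-73 months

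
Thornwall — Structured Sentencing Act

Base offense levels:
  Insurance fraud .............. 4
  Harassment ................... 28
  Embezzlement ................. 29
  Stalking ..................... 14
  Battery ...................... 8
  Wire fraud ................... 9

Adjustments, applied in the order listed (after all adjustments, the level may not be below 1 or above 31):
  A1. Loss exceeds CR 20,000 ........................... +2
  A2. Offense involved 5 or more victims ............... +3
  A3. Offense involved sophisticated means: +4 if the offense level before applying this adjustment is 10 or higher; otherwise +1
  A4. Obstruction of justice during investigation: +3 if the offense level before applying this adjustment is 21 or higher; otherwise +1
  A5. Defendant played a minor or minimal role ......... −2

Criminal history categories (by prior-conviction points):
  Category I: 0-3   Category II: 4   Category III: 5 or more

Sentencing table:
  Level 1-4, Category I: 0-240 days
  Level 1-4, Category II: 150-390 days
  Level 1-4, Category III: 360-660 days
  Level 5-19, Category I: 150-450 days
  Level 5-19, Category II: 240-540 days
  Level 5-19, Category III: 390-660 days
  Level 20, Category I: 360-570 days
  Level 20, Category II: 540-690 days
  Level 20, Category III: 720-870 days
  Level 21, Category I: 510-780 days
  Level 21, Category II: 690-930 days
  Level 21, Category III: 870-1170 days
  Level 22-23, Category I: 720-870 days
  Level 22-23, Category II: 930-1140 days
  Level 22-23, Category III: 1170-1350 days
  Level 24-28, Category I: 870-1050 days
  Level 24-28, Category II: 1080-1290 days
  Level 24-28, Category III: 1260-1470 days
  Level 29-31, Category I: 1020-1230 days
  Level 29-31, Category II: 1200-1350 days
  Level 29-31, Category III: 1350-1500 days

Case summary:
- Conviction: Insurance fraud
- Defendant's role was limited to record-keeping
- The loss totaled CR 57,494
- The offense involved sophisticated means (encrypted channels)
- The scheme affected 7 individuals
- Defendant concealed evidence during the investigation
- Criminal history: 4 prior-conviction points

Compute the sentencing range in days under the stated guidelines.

240-540 days

Base offense level for insurance fraud: 4.
A1 applies: 4 + 2 = 6.
A2 applies: 6 + 3 = 9.
A3 applies (level before this adjustment is 9 < 10, so +1): 9 + 1 = 10.
A4 applies (level before this adjustment is 10 < 21, so +1): 10 + 1 = 11.
A5 applies: 11 − 2 = 9.
Final offense level: 9.
Criminal history: 4 prior points → Category II (4).
Level 9 falls in the 5-19 band.
Grid: Level 5-19 × Category II = 240-540 days.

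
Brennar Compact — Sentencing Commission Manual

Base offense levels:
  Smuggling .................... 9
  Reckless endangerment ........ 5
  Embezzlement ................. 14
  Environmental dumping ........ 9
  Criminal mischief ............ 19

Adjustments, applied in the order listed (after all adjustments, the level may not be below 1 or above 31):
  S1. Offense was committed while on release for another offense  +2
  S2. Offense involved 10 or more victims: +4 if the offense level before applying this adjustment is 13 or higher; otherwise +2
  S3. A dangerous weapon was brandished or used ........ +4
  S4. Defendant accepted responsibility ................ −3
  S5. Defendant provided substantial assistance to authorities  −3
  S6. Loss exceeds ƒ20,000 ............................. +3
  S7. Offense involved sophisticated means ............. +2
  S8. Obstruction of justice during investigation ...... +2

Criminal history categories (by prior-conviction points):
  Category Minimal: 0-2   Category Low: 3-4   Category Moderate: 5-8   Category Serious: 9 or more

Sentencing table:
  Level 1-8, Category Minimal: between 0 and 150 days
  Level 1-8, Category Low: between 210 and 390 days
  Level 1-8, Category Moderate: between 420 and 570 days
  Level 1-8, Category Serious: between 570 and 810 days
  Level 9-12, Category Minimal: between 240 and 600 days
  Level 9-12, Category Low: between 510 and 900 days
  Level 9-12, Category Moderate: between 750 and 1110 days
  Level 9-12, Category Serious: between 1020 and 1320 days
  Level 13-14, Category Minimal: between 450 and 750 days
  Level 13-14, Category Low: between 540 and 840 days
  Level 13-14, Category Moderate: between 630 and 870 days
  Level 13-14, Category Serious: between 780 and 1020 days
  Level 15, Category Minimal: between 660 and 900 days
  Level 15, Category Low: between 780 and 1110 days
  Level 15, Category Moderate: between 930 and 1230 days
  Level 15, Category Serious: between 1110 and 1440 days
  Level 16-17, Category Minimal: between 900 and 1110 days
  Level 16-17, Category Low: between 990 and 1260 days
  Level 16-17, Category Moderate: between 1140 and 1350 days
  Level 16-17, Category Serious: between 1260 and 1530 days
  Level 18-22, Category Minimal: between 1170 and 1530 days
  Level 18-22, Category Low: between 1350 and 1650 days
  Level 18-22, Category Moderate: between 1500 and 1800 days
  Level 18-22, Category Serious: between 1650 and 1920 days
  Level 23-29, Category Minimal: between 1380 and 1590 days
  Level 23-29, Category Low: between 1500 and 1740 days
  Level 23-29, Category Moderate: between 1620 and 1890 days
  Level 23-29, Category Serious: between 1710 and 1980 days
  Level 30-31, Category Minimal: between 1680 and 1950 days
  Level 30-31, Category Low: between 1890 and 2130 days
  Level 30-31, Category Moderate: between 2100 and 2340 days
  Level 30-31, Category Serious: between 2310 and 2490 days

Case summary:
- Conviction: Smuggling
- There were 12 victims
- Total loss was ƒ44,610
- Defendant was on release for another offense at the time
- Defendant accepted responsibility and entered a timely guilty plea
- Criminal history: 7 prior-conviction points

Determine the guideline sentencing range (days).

630-870 days

Base offense level for smuggling: 9.
S1 applies: 9 + 2 = 11.
S2 applies (level before this adjustment is 11 < 13, so +2): 11 + 2 = 13.
S3 does not apply.
S4 applies: 13 − 3 = 10.
S6 applies: 10 + 3 = 13.
S7 does not apply.
Final offense level: 13.
Criminal history: 7 prior points → Category Moderate (5-8).
Level 13 falls in the 13-14 band.
Grid: Level 13-14 × Category Moderate = 630-870 days.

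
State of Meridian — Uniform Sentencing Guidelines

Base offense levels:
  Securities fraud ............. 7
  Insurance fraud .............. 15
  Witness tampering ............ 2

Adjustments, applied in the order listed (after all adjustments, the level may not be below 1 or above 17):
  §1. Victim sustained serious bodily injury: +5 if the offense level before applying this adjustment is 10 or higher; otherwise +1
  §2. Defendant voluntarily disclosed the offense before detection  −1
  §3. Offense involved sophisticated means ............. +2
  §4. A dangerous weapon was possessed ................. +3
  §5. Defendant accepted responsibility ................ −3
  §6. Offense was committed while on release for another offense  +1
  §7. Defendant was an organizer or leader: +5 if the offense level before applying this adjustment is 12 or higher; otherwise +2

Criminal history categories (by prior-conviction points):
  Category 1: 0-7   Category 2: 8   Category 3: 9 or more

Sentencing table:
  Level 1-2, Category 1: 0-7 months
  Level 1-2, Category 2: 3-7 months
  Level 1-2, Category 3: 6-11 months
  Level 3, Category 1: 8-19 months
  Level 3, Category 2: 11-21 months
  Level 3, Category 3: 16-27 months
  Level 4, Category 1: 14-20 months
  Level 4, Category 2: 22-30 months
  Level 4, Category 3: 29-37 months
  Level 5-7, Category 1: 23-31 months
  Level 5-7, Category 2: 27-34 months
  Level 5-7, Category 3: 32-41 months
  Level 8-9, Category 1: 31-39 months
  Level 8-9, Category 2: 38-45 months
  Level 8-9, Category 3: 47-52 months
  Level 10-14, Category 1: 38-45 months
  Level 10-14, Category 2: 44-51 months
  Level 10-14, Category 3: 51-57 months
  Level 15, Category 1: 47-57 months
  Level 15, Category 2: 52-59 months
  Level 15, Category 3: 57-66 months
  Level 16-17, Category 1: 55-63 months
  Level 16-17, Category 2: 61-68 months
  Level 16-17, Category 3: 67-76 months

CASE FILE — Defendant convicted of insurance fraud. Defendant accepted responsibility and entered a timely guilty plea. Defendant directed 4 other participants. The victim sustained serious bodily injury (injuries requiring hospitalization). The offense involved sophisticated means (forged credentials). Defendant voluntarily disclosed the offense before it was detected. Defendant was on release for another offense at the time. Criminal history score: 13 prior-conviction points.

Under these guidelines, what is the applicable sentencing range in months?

67-76 months

Base offense level for insurance fraud: 15.
§1 applies (level before this adjustment is 15 ≥ 10, so +5): 15 + 5 = 20.
§2 applies: 20 − 1 = 19.
§3 applies: 19 + 2 = 21.
§4 does not apply.
§5 applies: 21 − 3 = 18.
§6 applies: 18 + 1 = 19.
§7 applies (level before this adjustment is 19 ≥ 12, so +5): 19 + 5 = 24.
Level 24 exceeds the maximum of 17; capped at 17.
Final offense level: 17.
Criminal history: 13 prior points → Category 3 (9+).
Level 17 falls in the 16-17 band.
Grid: Level 16-17 × Category 3 = 67-76 months.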